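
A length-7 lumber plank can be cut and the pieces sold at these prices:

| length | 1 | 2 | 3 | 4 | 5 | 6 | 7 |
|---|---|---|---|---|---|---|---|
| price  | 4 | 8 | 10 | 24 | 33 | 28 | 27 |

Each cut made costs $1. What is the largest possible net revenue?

40

Consider every possible first cut. r[k] is the best of p[i]+r[k−i] over all sellable i≤k, charging 1 whenever i<k.
r[1] = 4
r[2] = 8
r[3] = 11  (first piece 1, then r[2]=8)
r[4] = 24
r[5] = 33
r[6] = 36  (first piece 1, then r[5]=33)
r[7] = 40  (first piece 2, then r[5]=33)
One optimal plan: pieces 5 + 2 (1 cut) → $41 − $1 = $40.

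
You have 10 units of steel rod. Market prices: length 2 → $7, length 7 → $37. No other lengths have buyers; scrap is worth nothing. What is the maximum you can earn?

Build r[k] bottom-up: r[k] = max over allowed piece i of (p[i] + r[k−i]).
r[1] = 0
r[2] = 7
r[3] = 7
r[4] = 14  (first piece 2, then r[2]=7)
r[5] = 14
r[6] = 21  (first piece 2, then r[4]=14)
r[7] = 37
r[8] = 37
r[9] = 44  (first piece 2, then r[7]=37)
r[10] = 44
One optimal cutting: pieces 7 + 2 with 1 unit of scrap → $44.

44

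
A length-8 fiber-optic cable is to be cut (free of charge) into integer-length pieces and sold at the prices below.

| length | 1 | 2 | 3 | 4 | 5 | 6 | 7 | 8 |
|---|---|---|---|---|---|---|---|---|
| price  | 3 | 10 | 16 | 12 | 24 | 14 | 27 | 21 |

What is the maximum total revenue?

Let R[k] be the best obtainable value from length k. For each k, try every first piece i and keep the best of price[i] + R[k−i].
R[1] = 3
R[2] = 10
R[3] = 16
R[4] = 20  (first piece 2, then R[2]=10)
R[5] = 26  (first piece 2, then R[3]=16)
R[6] = 32  (first piece 3, then R[3]=16)
R[7] = 36  (first piece 2, then R[5]=26)
R[8] = 42  (first piece 2, then R[6]=32)
One optimal cutting: 3 + 3 + 2 → $16 + $16 + $10 = $42.

42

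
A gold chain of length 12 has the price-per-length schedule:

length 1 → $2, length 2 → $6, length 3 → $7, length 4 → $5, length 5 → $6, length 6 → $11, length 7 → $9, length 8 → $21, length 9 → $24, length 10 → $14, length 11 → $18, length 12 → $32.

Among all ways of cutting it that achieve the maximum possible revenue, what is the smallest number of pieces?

6

Consider every possible first cut. r[k] is the best of p[i]+r[k−i] over all sellable i≤k.
r[1] = 2
r[2] = 6
r[3] = 8  (first piece 1, then r[2]=6)
r[4] = 12  (first piece 2, then r[2]=6)
r[5] = 14  (first piece 1, then r[4]=12)
r[6] = 18  (first piece 2, then r[4]=12)
r[7] = 20  (first piece 1, then r[6]=18)
r[8] = 24  (first piece 2, then r[6]=18)
r[9] = 26  (first piece 1, then r[8]=24)
r[10] = 30  (first piece 2, then r[8]=24)
r[11] = 32  (first piece 1, then r[10]=30)
r[12] = 36  (first piece 2, then r[10]=30)
Maximum revenue is $36.
Now minimize piece count subject to staying optimal: for each k, pieces[k] = 1 + min over i with p[i]+r[k−i]=r[k] of pieces[k−i].
pieces[9] = 5
pieces[10] = 5
pieces[11] = 6
pieces[12] = 6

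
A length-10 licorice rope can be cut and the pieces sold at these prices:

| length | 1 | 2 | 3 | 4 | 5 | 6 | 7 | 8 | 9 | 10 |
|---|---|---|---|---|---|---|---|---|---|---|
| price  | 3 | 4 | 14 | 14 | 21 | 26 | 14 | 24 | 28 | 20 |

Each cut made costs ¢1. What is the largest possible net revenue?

42

Consider every possible first cut. net[k] is the best of p[i]+net[k−i] over all sellable i≤k, charging 1 whenever i<k.
net[1] = 3
net[2] = 5  (first piece 1, then net[1]=3)
net[3] = 14
net[4] = 16  (first piece 1, then net[3]=14)
net[5] = 21
net[6] = 27  (first piece 3, then net[3]=14)
net[7] = 29  (first piece 1, then net[6]=27)
net[8] = 34  (first piece 3, then net[5]=21)
net[9] = 40  (first piece 3, then net[6]=27)
net[10] = 42  (first piece 1, then net[9]=40)
One optimal plan: pieces 3 + 3 + 3 + 1 (3 cuts) → ¢45 − ¢3 = ¢42.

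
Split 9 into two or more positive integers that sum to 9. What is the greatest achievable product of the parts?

Let f[k] be the best product for length k (with at least one cut). For each first piece i, the rest contributes max(k−i, f[k−i]).
f[2] = 1×max(1,0) = 1×1 = 1
f[3] = 1×max(2,1) = 1×2 = 2
f[4] = 2×max(2,1) = 2×2 = 4
f[5] = 2×max(3,2) = 2×3 = 6
f[6] = 3×max(3,2) = 3×3 = 9
f[7] = 2×max(5,6) = 2×6 = 12
f[8] = 2×max(6,9) = 2×9 = 18
f[9] = 3×max(6,9) = 3×9 = 27
One optimal split: 3 + 3 + 3; product 3×3×3 = 27.

27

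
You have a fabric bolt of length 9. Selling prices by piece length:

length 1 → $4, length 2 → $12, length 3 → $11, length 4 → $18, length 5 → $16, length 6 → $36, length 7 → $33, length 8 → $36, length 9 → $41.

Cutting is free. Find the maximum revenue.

52

Build R[k] bottom-up: R[k] = max over allowed piece i of (p[i] + R[k−i]).
R[1] = 4
R[2] = max(4+4, 12+0) = 12
R[3] = max(4+12, 12+4, 11+0) = 16
R[4] = max(4+16, 12+12, 11+4, 18+0) = 24
R[5] = max(4+24, 12+16, 11+12, 18+4, 16+0) = 28
R[6] = max(4+28, 12+24, 11+16, 18+12, 16+4, 36+0) = 36
R[7] = max(4+36, 12+28, 11+24, …, 36+4, 33+0) = 40
R[8] = max(4+40, 12+36, 11+28, …, 33+4, 36+0) = 48
R[9] = max(4+48, 12+40, 11+36, …, 36+4, 41+0) = 52
One optimal cutting: 2 + 2 + 2 + 2 + 1 → $12 + $12 + $12 + $12 + $4 = $52.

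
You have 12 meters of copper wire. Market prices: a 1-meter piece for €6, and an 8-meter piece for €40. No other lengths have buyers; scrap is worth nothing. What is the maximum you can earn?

72

Consider every possible first cut. f[k] is the best of p[i]+f[k−i] over all sellable i≤k.
f[1] = 6
f[2] = 12  (first piece 1, then f[1]=6)
f[3] = 18  (first piece 1, then f[2]=12)
f[4] = 24  (first piece 1, then f[3]=18)
f[5] = 30  (first piece 1, then f[4]=24)
f[6] = 36  (first piece 1, then f[5]=30)
f[7] = 42  (first piece 1, then f[6]=36)
f[8] = max(6+42, 40+0) = 48
f[9] = max(6+48, 40+6) = 54
f[10] = max(6+54, 40+12) = 60
f[11] = max(6+60, 40+18) = 66
f[12] = max(6+66, 40+24) = 72
One optimal cutting: 1 + 1 + 1 + 1 + 1 + 1 + 1 + 1 + 1 + 1 + 1 + 1 → €72.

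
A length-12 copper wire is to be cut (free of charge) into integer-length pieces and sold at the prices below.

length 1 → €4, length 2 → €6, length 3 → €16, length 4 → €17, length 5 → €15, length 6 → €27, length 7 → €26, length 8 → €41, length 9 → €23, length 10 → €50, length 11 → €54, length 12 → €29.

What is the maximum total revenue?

64

Let best[k] be the best obtainable value from length k. For each k, try every first piece i and keep the best of price[i] + best[k−i].
best[1] = 4
best[2] = 8  (first piece 1, then best[1]=4)
best[3] = 16
best[4] = 20  (first piece 1, then best[3]=16)
best[5] = 24  (first piece 1, then best[4]=20)
best[6] = 32  (first piece 3, then best[3]=16)
best[7] = 36  (first piece 1, then best[6]=32)
best[8] = 41
best[9] = 48  (first piece 3, then best[6]=32)
best[10] = 52  (first piece 1, then best[9]=48)
best[11] = 57  (first piece 3, then best[8]=41)
best[12] = 64  (first piece 3, then best[9]=48)
One optimal cutting: 3 + 3 + 3 + 3 → €16 + €16 + €16 + €16 = €64.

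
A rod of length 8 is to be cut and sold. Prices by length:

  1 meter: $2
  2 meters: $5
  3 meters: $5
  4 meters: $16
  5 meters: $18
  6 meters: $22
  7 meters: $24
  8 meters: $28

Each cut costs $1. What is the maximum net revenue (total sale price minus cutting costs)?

31

Consider every possible first cut. r[k] is the best of p[i]+r[k−i] over all sellable i≤k, charging 1 whenever i<k.
r[1] = 2
r[2] = max(2+2-1, 5+0) = 5
r[3] = max(2+5-1, 5+2-1, 5+0) = 6
r[4] = max(2+6-1, 5+5-1, 5+2-1, 16+0) = 16
r[5] = max(2+16-1, 5+6-1, 5+5-1, 16+2-1, 18+0) = 18
r[6] = max(2+18-1, 5+16-1, 5+6-1, 16+5-1, 18+2-1, 22+0) = 22
r[7] = max(2+22-1, 5+18-1, 5+16-1, …, 22+2-1, 24+0) = 24
r[8] = max(2+24-1, 5+22-1, 5+18-1, …, 24+2-1, 28+0) = 31
One optimal plan: pieces 4 + 4 (1 cut) → $32 − $1 = $31.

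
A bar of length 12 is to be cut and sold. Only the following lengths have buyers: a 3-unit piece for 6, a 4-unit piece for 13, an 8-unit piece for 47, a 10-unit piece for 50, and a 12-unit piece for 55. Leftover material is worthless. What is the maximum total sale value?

60

Build r[k] bottom-up: r[k] = max over allowed piece i of (p[i] + r[k−i]).
r[1] = 0
r[2] = 0
r[3] = 6
r[4] = max(6+0, 13+0) = 13
r[5] = max(6+0, 13+0) = 13
r[6] = max(6+6, 13+0) = 13
r[7] = max(6+13, 13+6) = 19
r[8] = max(6+13, 13+13, 47+0) = 47
r[9] = max(6+13, 13+13, 47+0) = 47
r[10] = max(6+19, 13+13, 47+0, 50+0) = 50
r[11] = max(6+47, 13+19, 47+6, 50+0) = 53
r[12] = max(6+47, 13+47, 47+13, 50+0, 55+0) = 60
One optimal cutting: 8 + 4 → 60.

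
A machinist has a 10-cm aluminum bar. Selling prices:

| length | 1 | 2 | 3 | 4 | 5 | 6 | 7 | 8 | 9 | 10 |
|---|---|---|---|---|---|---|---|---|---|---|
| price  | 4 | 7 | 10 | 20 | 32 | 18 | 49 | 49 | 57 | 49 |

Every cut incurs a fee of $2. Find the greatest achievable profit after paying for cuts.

62

Build v[k] bottom-up: v[k] = max over allowed piece i of (p[i] + v[k−i]) − 2 per cut.
v[1] = 4
v[2] = max(4+4-2, 7+0) = 7
v[3] = max(4+7-2, 7+4-2, 10+0) = 10
v[4] = max(4+10-2, 7+7-2, 10+4-2, 20+0) = 20
v[5] = max(4+20-2, 7+10-2, 10+7-2, 20+4-2, 32+0) = 32
v[6] = max(4+32-2, 7+20-2, 10+10-2, 20+7-2, 32+4-2, 18+0) = 34
v[7] = max(4+34-2, 7+32-2, 10+20-2, …, 18+4-2, 49+0) = 49
v[8] = max(4+49-2, 7+34-2, 10+32-2, …, 49+4-2, 49+0) = 51
v[9] = max(4+51-2, 7+49-2, 10+34-2, …, 49+4-2, 57+0) = 57
v[10] = max(4+57-2, 7+51-2, 10+49-2, …, 57+4-2, 49+0) = 62
One optimal plan: pieces 5 + 5 (1 cut) → $64 − $2 = $62.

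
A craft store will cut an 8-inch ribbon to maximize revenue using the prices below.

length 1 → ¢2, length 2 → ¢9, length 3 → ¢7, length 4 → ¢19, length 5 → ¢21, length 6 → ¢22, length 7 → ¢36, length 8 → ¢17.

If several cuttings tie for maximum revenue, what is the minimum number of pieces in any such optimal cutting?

2

Build r[k] bottom-up: r[k] = max over allowed piece i of (p[i] + r[k−i]).
r[1] = 2
r[2] = 9
r[3] = 11  (first piece 1, then r[2]=9)
r[4] = 19
r[5] = 21  (first piece 1, then r[4]=19)
r[6] = 28  (first piece 2, then r[4]=19)
r[7] = 36
r[8] = 38  (first piece 1, then r[7]=36)
Maximum revenue is ¢38.
Now minimize piece count subject to staying optimal: for each k, pieces[k] = 1 + min over i with p[i]+r[k−i]=r[k] of pieces[k−i].
pieces[5] = 1
pieces[6] = 2
pieces[7] = 1
pieces[8] = 2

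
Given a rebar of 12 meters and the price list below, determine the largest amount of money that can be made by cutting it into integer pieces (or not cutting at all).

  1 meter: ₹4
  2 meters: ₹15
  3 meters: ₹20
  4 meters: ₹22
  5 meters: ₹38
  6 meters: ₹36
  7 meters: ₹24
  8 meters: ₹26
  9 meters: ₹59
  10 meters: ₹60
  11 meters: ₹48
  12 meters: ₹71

Let best[k] be the best obtainable value from length k. For each k, try every first piece i and keep the best of price[i] + best[k−i].
best[1] = 4
best[2] = max(4+4, 15+0) = 15
best[3] = max(4+15, 15+4, 20+0) = 20
best[4] = max(4+20, 15+15, 20+4, 22+0) = 30
best[5] = max(4+30, 15+20, 20+15, 22+4, 38+0) = 38
best[6] = max(4+38, 15+30, 20+20, 22+15, 38+4, 36+0) = 45
best[7] = max(4+45, 15+38, 20+30, …, 36+4, 24+0) = 53
best[8] = max(4+53, 15+45, 20+38, …, 24+4, 26+0) = 60
best[9] = max(4+60, 15+53, 20+45, …, 26+4, 59+0) = 68
best[10] = max(4+68, 15+60, 20+53, …, 59+4, 60+0) = 76
best[11] = max(4+76, 15+68, 20+60, …, 60+4, 48+0) = 83
best[12] = max(4+83, 15+76, 20+68, …, 48+4, 71+0) = 91
One optimal cutting: 5 + 5 + 2 → ₹38 + ₹38 + ₹15 = ₹91.

91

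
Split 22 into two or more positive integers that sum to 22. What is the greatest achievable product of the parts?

2916

Let prod[k] be the best product for length k (with at least one cut). For each first piece i, the rest contributes max(k−i, prod[k−i]).
Small cases: prod[2]=1, prod[3]=2, prod[4]=4, prod[5]=6, prod[6]=9, prod[7]=12, prod[8]=18, prod[9]=27, prod[10]=36, prod[11]=54, prod[12]=81, prod[13]=108, prod[14]=162, prod[15]=243, prod[16]=324, prod[17]=486.
prod[18] = 3·max(15,243) = 3·243 = 729
prod[19] = 2·max(17,486) = 2·486 = 972
prod[20] = 2·max(18,729) = 2·729 = 1458
prod[21] = 3·max(18,729) = 3·729 = 2187
prod[22] = 2·max(20,1458) = 2·1458 = 2916
One optimal split: 3 + 3 + 3 + 3 + 3 + 3 + 2 + 2; product 3·3·3·3·3·3·2·2 = 2916.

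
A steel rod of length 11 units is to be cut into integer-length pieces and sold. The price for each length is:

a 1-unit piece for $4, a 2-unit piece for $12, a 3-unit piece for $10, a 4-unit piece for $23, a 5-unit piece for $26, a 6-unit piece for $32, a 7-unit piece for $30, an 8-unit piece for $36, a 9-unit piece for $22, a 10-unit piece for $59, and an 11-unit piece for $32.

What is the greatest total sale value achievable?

Consider every possible first cut. r[k] is the best of p[i]+r[k−i] over all sellable i≤k.
r[1] = 4
r[2] = max(4+4, 12+0) = 12
r[3] = max(4+12, 12+4, 10+0) = 16
r[4] = max(4+16, 12+12, 10+4, 23+0) = 24
r[5] = max(4+24, 12+16, 10+12, 23+4, 26+0) = 28
r[6] = max(4+28, 12+24, 10+16, 23+12, 26+4, 32+0) = 36
r[7] = max(4+36, 12+28, 10+24, …, 32+4, 30+0) = 40
r[8] = max(4+40, 12+36, 10+28, …, 30+4, 36+0) = 48
r[9] = max(4+48, 12+40, 10+36, …, 36+4, 22+0) = 52
r[10] = max(4+52, 12+48, 10+40, …, 22+4, 59+0) = 60
r[11] = max(4+60, 12+52, 10+48, …, 59+4, 32+0) = 64
One optimal cutting: 2 + 2 + 2 + 2 + 2 + 1 → $12 + $12 + $12 + $12 + $12 + $4 = $64.

64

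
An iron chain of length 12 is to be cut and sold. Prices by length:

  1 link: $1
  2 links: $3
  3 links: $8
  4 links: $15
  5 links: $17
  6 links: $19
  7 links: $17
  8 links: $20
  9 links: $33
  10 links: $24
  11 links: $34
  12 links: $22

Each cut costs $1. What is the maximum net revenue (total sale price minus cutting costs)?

43

Let r[k] be the best obtainable value from length k. For each k, try every first piece i and keep the best of price[i] + r[k−i] minus the 1 cut fee when i<k.
r[1] = 1
r[2] = 3
r[3] = 8
r[4] = 15
r[5] = 17
r[6] = 19
r[7] = 22  (first piece 3, then r[4]=15)
r[8] = 29  (first piece 4, then r[4]=15)
r[9] = 33
r[10] = 33  (first piece 1, then r[9]=33)
r[11] = 36  (first piece 3, then r[8]=29)
r[12] = 43  (first piece 4, then r[8]=29)
One optimal plan: pieces 4 + 4 + 4 (2 cuts) → $45 − $2 = $43.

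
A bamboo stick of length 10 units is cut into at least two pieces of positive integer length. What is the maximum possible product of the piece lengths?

36

Fill prod[k] for k=2..10: at each k try every first piece i and multiply by the better of (k−i) uncut or prod[k−i].
Small cases: prod[2]=1, prod[3]=2, prod[4]=4.
prod[5] = 2·max(3,2) = 2·3 = 6
prod[6] = 3·max(3,2) = 3·3 = 9
prod[7] = 2·max(5,6) = 2·6 = 12
prod[8] = 2·max(6,9) = 2·9 = 18
prod[9] = 3·max(6,9) = 3·9 = 27
prod[10] = 2·max(8,18) = 2·18 = 36
One optimal split: 3 + 3 + 2 + 2; product 3·3·2·2 = 36.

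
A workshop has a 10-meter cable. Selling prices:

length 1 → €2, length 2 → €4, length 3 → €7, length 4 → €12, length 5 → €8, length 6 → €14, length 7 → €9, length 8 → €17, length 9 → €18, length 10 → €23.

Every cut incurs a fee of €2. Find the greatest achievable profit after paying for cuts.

24

Let v[k] be the best obtainable value from length k. For each k, try every first piece i and keep the best of price[i] + v[k−i] minus the 2 cut fee when i<k.
v[1] = 2
v[2] = max(2+2-2, 4+0) = 4
v[3] = max(2+4-2, 4+2-2, 7+0) = 7
v[4] = max(2+7-2, 4+4-2, 7+2-2, 12+0) = 12
v[5] = max(2+12-2, 4+7-2, 7+4-2, 12+2-2, 8+0) = 12
v[6] = max(2+12-2, 4+12-2, 7+7-2, 12+4-2, 8+2-2, 14+0) = 14
v[7] = max(2+14-2, 4+12-2, 7+12-2, …, 14+2-2, 9+0) = 17
v[8] = max(2+17-2, 4+14-2, 7+12-2, …, 9+2-2, 17+0) = 22
v[9] = max(2+22-2, 4+17-2, 7+14-2, …, 17+2-2, 18+0) = 22
v[10] = max(2+22-2, 4+22-2, 7+17-2, …, 18+2-2, 23+0) = 24
One optimal plan: pieces 4 + 4 + 2 (2 cuts) → €28 − €4 = €24.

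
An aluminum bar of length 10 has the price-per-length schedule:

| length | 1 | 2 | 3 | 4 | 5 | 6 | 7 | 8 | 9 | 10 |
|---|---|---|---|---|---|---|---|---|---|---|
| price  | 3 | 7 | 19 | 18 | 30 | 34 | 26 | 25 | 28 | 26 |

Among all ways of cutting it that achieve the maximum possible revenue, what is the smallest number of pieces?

Consider every possible first cut. r[k] is the best of p[i]+r[k−i] over all sellable i≤k.
r[1] = 3
r[2] = 7
r[3] = 19
r[4] = 22  (first piece 1, then r[3]=19)
r[5] = 30
r[6] = 38  (first piece 3, then r[3]=19)
r[7] = 41  (first piece 1, then r[6]=38)
r[8] = 49  (first piece 3, then r[5]=30)
r[9] = 57  (first piece 3, then r[6]=38)
r[10] = 60  (first piece 1, then r[9]=57)
Maximum revenue is $60.
Now minimize piece count subject to staying optimal: for each k, pieces[k] = 1 + min over i with p[i]+r[k−i]=r[k] of pieces[k−i].
pieces[7] = 3
pieces[8] = 2
pieces[9] = 3
pieces[10] = 2

2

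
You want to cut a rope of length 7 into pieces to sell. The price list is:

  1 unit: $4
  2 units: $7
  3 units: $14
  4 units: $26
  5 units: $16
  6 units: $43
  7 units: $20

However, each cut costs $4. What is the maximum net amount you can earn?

43

Build net[k] bottom-up: net[k] = max over allowed piece i of (p[i] + net[k−i]) − 4 per cut.
net[1] = 4
net[2] = max(4+4-4, 7+0) = 7
net[3] = max(4+7-4, 7+4-4, 14+0) = 14
net[4] = max(4+14-4, 7+7-4, 14+4-4, 26+0) = 26
net[5] = max(4+26-4, 7+14-4, 14+7-4, 26+4-4, 16+0) = 26
net[6] = max(4+26-4, 7+26-4, 14+14-4, 26+7-4, 16+4-4, 43+0) = 43
net[7] = max(4+43-4, 7+26-4, 14+26-4, …, 43+4-4, 20+0) = 43
One optimal plan: pieces 6 + 1 (1 cut) → $47 − $4 = $43.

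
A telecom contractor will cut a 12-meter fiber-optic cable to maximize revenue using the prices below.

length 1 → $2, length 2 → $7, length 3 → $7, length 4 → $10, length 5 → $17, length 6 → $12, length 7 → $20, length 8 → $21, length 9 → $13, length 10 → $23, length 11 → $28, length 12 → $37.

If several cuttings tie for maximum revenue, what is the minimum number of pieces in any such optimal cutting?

Consider every possible first cut. r[k] is the best of p[i]+r[k−i] over all sellable i≤k.
r[1] = 2
r[2] = max(2+2, 7+0) = 7
r[3] = max(2+7, 7+2, 7+0) = 9
r[4] = max(2+9, 7+7, 7+2, 10+0) = 14
r[5] = max(2+14, 7+9, 7+7, 10+2, 17+0) = 17
r[6] = max(2+17, 7+14, 7+9, 10+7, 17+2, 12+0) = 21
r[7] = max(2+21, 7+17, 7+14, …, 12+2, 20+0) = 24
r[8] = max(2+24, 7+21, 7+17, …, 20+2, 21+0) = 28
r[9] = max(2+28, 7+24, 7+21, …, 21+2, 13+0) = 31
r[10] = max(2+31, 7+28, 7+24, …, 13+2, 23+0) = 35
r[11] = max(2+35, 7+31, 7+28, …, 23+2, 28+0) = 38
r[12] = max(2+38, 7+35, 7+31, …, 28+2, 37+0) = 42
Maximum revenue is $42.
Now minimize piece count subject to staying optimal: for each k, pieces[k] = 1 + min over i with p[i]+r[k−i]=r[k] of pieces[k−i].
pieces[9] = 3
pieces[10] = 5
pieces[11] = 4
pieces[12] = 6

6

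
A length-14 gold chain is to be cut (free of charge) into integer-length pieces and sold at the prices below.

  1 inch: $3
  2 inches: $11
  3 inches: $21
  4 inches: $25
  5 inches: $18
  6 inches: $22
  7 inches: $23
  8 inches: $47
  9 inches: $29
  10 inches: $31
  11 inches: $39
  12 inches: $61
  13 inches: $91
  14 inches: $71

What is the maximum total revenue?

Let v[k] be the best obtainable value from length k. For each k, try every first piece i and keep the best of price[i] + v[k−i].
v[1] = 3
v[2] = max(3+3, 11+0) = 11
v[3] = max(3+11, 11+3, 21+0) = 21
v[4] = max(3+21, 11+11, 21+3, 25+0) = 25
v[5] = max(3+25, 11+21, 21+11, 25+3, 18+0) = 32
v[6] = max(3+32, 11+25, 21+21, 25+11, 18+3, 22+0) = 42
v[7] = max(3+42, 11+32, 21+25, …, 22+3, 23+0) = 46
v[8] = max(3+46, 11+42, 21+32, …, 23+3, 47+0) = 53
v[9] = max(3+53, 11+46, 21+42, …, 47+3, 29+0) = 63
v[10] = max(3+63, 11+53, 21+46, …, 29+3, 31+0) = 67
v[11] = max(3+67, 11+63, 21+53, …, 31+3, 39+0) = 74
v[12] = max(3+74, 11+67, 21+63, …, 39+3, 61+0) = 84
v[13] = max(3+84, 11+74, 21+67, …, 61+3, 91+0) = 91
v[14] = max(3+91, 11+84, 21+74, …, 91+3, 71+0) = 95
One optimal cutting: 3 + 3 + 3 + 3 + 2 → $21 + $21 + $21 + $21 + $11 = $95.

95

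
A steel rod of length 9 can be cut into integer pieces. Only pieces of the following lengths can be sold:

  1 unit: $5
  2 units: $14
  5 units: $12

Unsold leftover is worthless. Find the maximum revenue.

61

Let r[k] be the best obtainable value from length k. For each k, try every first piece i and keep the best of price[i] + r[k−i].
r[1] = 5
r[2] = max(5+5, 14+0) = 14
r[3] = max(5+14, 14+5) = 19
r[4] = max(5+19, 14+14) = 28
r[5] = max(5+28, 14+19, 12+0) = 33
r[6] = max(5+33, 14+28, 12+5) = 42
r[7] = max(5+42, 14+33, 12+14) = 47
r[8] = max(5+47, 14+42, 12+19) = 56
r[9] = max(5+56, 14+47, 12+28) = 61
One optimal cutting: 2 + 2 + 2 + 2 + 1 → $61.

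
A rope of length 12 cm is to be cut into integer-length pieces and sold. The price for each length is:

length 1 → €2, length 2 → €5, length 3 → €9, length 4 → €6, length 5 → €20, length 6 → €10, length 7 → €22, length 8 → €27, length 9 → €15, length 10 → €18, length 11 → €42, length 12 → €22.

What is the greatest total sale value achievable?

45

Let r[k] be the best obtainable value from length k. For each k, try every first piece i and keep the best of price[i] + r[k−i].
r[1] = 2
r[2] = 5
r[3] = 9
r[4] = 11  (first piece 1, then r[3]=9)
r[5] = 20
r[6] = 22  (first piece 1, then r[5]=20)
r[7] = 25  (first piece 2, then r[5]=20)
r[8] = 29  (first piece 3, then r[5]=20)
r[9] = 31  (first piece 1, then r[8]=29)
r[10] = 40  (first piece 5, then r[5]=20)
r[11] = 42  (first piece 1, then r[10]=40)
r[12] = 45  (first piece 2, then r[10]=40)
One optimal cutting: 5 + 5 + 2 → €20 + €20 + €5 = €45.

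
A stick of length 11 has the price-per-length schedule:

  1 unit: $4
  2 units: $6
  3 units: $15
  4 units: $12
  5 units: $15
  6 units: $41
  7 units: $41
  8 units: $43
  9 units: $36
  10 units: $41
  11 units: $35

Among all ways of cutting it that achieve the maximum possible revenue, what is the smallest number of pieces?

4

Consider every possible first cut. r[k] is the best of p[i]+r[k−i] over all sellable i≤k.
r[1] = 4
r[2] = max(4+4, 6+0) = 8
r[3] = max(4+8, 6+4, 15+0) = 15
r[4] = max(4+15, 6+8, 15+4, 12+0) = 19
r[5] = max(4+19, 6+15, 15+8, 12+4, 15+0) = 23
r[6] = max(4+23, 6+19, 15+15, 12+8, 15+4, 41+0) = 41
r[7] = max(4+41, 6+23, 15+19, …, 41+4, 41+0) = 45
r[8] = max(4+45, 6+41, 15+23, …, 41+4, 43+0) = 49
r[9] = max(4+49, 6+45, 15+41, …, 43+4, 36+0) = 56
r[10] = max(4+56, 6+49, 15+45, …, 36+4, 41+0) = 60
r[11] = max(4+60, 6+56, 15+49, …, 41+4, 35+0) = 64
Maximum revenue is $64.
Now minimize piece count subject to staying optimal: for each k, pieces[k] = 1 + min over i with p[i]+r[k−i]=r[k] of pieces[k−i].
pieces[8] = 3
pieces[9] = 2
pieces[10] = 3
pieces[11] = 4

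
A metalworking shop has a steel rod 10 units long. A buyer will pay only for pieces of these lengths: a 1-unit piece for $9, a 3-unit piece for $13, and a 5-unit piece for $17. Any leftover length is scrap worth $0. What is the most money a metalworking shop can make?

Consider every possible first cut. best[k] is the best of p[i]+best[k−i] over all sellable i≤k.
best[1] = 9
best[2] = 18  (first piece 1, then best[1]=9)
best[3] = 27  (first piece 1, then best[2]=18)
best[4] = 36  (first piece 1, then best[3]=27)
best[5] = 45  (first piece 1, then best[4]=36)
best[6] = 54  (first piece 1, then best[5]=45)
best[7] = 63  (first piece 1, then best[6]=54)
best[8] = 72  (first piece 1, then best[7]=63)
best[9] = 81  (first piece 1, then best[8]=72)
best[10] = 90  (first piece 1, then best[9]=81)
One optimal cutting: 1 + 1 + 1 + 1 + 1 + 1 + 1 + 1 + 1 + 1 → $90.

90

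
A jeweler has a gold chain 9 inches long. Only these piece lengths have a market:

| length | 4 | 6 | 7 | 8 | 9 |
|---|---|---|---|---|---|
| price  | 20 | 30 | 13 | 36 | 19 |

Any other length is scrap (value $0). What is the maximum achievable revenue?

40

Build r[k] bottom-up: r[k] = max over allowed piece i of (p[i] + r[k−i]).
r[1] = 0
r[2] = 0
r[3] = 0
r[4] = 20
r[5] = 20
r[6] = 30
r[7] = 30
r[8] = 40  (first piece 4, then r[4]=20)
r[9] = 40
One optimal cutting: pieces 4 + 4 with 1 inch of scrap → $40.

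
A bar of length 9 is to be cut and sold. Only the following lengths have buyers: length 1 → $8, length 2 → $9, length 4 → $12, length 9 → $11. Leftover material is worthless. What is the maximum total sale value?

Build r[k] bottom-up: r[k] = max over allowed piece i of (p[i] + r[k−i]).
r[1] = 8
r[2] = max(8+8, 9+0) = 16
r[3] = max(8+16, 9+8) = 24
r[4] = max(8+24, 9+16, 12+0) = 32
r[5] = max(8+32, 9+24, 12+8) = 40
r[6] = max(8+40, 9+32, 12+16) = 48
r[7] = max(8+48, 9+40, 12+24) = 56
r[8] = max(8+56, 9+48, 12+32) = 64
r[9] = max(8+64, 9+56, 12+40, 11+0) = 72
One optimal cutting: 1 + 1 + 1 + 1 + 1 + 1 + 1 + 1 + 1 → $72.

72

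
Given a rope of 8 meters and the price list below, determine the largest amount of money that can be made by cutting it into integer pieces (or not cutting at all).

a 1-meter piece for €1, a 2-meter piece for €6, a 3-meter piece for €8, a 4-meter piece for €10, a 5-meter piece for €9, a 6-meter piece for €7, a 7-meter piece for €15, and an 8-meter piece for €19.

Let best[k] be the best obtainable value from length k. For each k, try every first piece i and keep the best of price[i] + best[k−i].
best[1] = 1
best[2] = max(1+1, 6+0) = 6
best[3] = max(1+6, 6+1, 8+0) = 8
best[4] = max(1+8, 6+6, 8+1, 10+0) = 12
best[5] = max(1+12, 6+8, 8+6, 10+1, 9+0) = 14
best[6] = max(1+14, 6+12, 8+8, 10+6, 9+1, 7+0) = 18
best[7] = max(1+18, 6+14, 8+12, …, 7+1, 15+0) = 20
best[8] = max(1+20, 6+18, 8+14, …, 15+1, 19+0) = 24
One optimal cutting: 2 + 2 + 2 + 2 → €6 + €6 + €6 + €6 = €24.

24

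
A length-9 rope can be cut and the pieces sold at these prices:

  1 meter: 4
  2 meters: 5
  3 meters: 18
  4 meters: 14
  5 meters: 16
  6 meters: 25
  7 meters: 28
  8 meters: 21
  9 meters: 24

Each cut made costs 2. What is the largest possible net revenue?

Consider every possible first cut. net[k] is the best of p[i]+net[k−i] over all sellable i≤k, charging 2 whenever i<k.
net[1] = 4
net[2] = 6  (first piece 1, then net[1]=4)
net[3] = 18
net[4] = 20  (first piece 1, then net[3]=18)
net[5] = 22  (first piece 1, then net[4]=20)
net[6] = 34  (first piece 3, then net[3]=18)
net[7] = 36  (first piece 1, then net[6]=34)
net[8] = 38  (first piece 1, then net[7]=36)
net[9] = 50  (first piece 3, then net[6]=34)
One optimal plan: pieces 3 + 3 + 3 (2 cuts) → 54 − 4 = 50.

50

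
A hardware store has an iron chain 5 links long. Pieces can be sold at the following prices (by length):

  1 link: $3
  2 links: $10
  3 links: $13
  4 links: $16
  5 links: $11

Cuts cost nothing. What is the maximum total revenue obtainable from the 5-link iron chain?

Consider every possible first cut. R[k] is the best of p[i]+R[k−i] over all sellable i≤k.
R[1] = 3
R[2] = 10
R[3] = 13  (first piece 1, then R[2]=10)
R[4] = 20  (first piece 2, then R[2]=10)
R[5] = 23  (first piece 1, then R[4]=20)
One optimal cutting: 2 + 2 + 1 → $10 + $10 + $3 = $23.

23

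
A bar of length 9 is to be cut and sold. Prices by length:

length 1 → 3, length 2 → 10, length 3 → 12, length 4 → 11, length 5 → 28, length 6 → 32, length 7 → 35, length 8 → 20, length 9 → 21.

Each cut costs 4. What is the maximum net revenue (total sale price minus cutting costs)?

41

Consider every possible first cut. r[k] is the best of p[i]+r[k−i] over all sellable i≤k, charging 4 whenever i<k.
r[1] = 3
r[2] = max(3+3-4, 10+0) = 10
r[3] = max(3+10-4, 10+3-4, 12+0) = 12
r[4] = max(3+12-4, 10+10-4, 12+3-4, 11+0) = 16
r[5] = max(3+16-4, 10+12-4, 12+10-4, 11+3-4, 28+0) = 28
r[6] = max(3+28-4, 10+16-4, 12+12-4, 11+10-4, 28+3-4, 32+0) = 32
r[7] = max(3+32-4, 10+28-4, 12+16-4, …, 32+3-4, 35+0) = 35
r[8] = max(3+35-4, 10+32-4, 12+28-4, …, 35+3-4, 20+0) = 38
r[9] = max(3+38-4, 10+35-4, 12+32-4, …, 20+3-4, 21+0) = 41
One optimal plan: pieces 7 + 2 (1 cut) → 45 − 4 = 41.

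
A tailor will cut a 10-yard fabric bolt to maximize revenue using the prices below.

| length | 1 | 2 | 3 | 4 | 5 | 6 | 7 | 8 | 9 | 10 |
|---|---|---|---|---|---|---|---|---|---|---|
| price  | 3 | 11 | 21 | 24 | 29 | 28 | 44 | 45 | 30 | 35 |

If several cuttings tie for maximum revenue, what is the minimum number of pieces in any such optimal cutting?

Build r[k] bottom-up: r[k] = max over allowed piece i of (p[i] + r[k−i]).
r[1] = 3
r[2] = max(3+3, 11+0) = 11
r[3] = max(3+11, 11+3, 21+0) = 21
r[4] = max(3+21, 11+11, 21+3, 24+0) = 24
r[5] = max(3+24, 11+21, 21+11, 24+3, 29+0) = 32
r[6] = max(3+32, 11+24, 21+21, 24+11, 29+3, 28+0) = 42
r[7] = max(3+42, 11+32, 21+24, …, 28+3, 44+0) = 45
r[8] = max(3+45, 11+42, 21+32, …, 44+3, 45+0) = 53
r[9] = max(3+53, 11+45, 21+42, …, 45+3, 30+0) = 63
r[10] = max(3+63, 11+53, 21+45, …, 30+3, 35+0) = 66
Maximum revenue is $66.
Now minimize piece count subject to staying optimal: for each k, pieces[k] = 1 + min over i with p[i]+r[k−i]=r[k] of pieces[k−i].
pieces[7] = 2
pieces[8] = 3
pieces[9] = 3
pieces[10] = 3

3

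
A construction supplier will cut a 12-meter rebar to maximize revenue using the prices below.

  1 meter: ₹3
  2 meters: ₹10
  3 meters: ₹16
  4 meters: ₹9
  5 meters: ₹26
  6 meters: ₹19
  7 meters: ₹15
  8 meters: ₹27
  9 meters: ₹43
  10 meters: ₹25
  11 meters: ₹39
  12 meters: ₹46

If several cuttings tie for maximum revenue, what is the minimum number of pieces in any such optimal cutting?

4

Consider every possible first cut. r[k] is the best of p[i]+r[k−i] over all sellable i≤k.
r[1] = 3
r[2] = 10
r[3] = 16
r[4] = 20  (first piece 2, then r[2]=10)
r[5] = 26  (first piece 2, then r[3]=16)
r[6] = 32  (first piece 3, then r[3]=16)
r[7] = 36  (first piece 2, then r[5]=26)
r[8] = 42  (first piece 2, then r[6]=32)
r[9] = 48  (first piece 3, then r[6]=32)
r[10] = 52  (first piece 2, then r[8]=42)
r[11] = 58  (first piece 2, then r[9]=48)
r[12] = 64  (first piece 3, then r[9]=48)
Maximum revenue is ₹64.
Now minimize piece count subject to staying optimal: for each k, pieces[k] = 1 + min over i with p[i]+r[k−i]=r[k] of pieces[k−i].
pieces[9] = 3
pieces[10] = 2
pieces[11] = 3
pieces[12] = 4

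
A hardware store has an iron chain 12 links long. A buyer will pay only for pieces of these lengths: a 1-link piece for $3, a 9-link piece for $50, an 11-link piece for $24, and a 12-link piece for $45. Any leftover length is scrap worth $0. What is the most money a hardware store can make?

Let best[k] be the best obtainable value from length k. For each k, try every first piece i and keep the best of price[i] + best[k−i].
best[1] = 3
best[2] = 6  (first piece 1, then best[1]=3)
best[3] = 9  (first piece 1, then best[2]=6)
best[4] = 12  (first piece 1, then best[3]=9)
best[5] = 15  (first piece 1, then best[4]=12)
best[6] = 18  (first piece 1, then best[5]=15)
best[7] = 21  (first piece 1, then best[6]=18)
best[8] = 24  (first piece 1, then best[7]=21)
best[9] = 50
best[10] = 53  (first piece 1, then best[9]=50)
best[11] = 56  (first piece 1, then best[10]=53)
best[12] = 59  (first piece 1, then best[11]=56)
One optimal cutting: 9 + 1 + 1 + 1 → $59.

59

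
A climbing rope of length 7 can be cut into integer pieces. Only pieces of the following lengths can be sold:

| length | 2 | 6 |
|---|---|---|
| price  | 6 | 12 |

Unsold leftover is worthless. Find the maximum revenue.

Build r[k] bottom-up: r[k] = max over allowed piece i of (p[i] + r[k−i]).
r[1] = 0
r[2] = 6
r[3] = 6
r[4] = 12  (first piece 2, then r[2]=6)
r[5] = 12
r[6] = max(6+12, 12+0) = 18
r[7] = max(6+12, 12+0) = 18
One optimal cutting: pieces 2 + 2 + 2 with 1 meter of scrap → €18.

18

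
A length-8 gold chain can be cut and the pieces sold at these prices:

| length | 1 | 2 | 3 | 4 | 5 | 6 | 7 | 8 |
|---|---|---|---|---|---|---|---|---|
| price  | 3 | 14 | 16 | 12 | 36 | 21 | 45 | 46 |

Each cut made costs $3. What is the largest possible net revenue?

49

Consider every possible first cut. r[k] is the best of p[i]+r[k−i] over all sellable i≤k, charging 3 whenever i<k.
r[1] = 3
r[2] = max(3+3-3, 14+0) = 14
r[3] = max(3+14-3, 14+3-3, 16+0) = 16
r[4] = max(3+16-3, 14+14-3, 16+3-3, 12+0) = 25
r[5] = max(3+25-3, 14+16-3, 16+14-3, 12+3-3, 36+0) = 36
r[6] = max(3+36-3, 14+25-3, 16+16-3, 12+14-3, 36+3-3, 21+0) = 36
r[7] = max(3+36-3, 14+36-3, 16+25-3, …, 21+3-3, 45+0) = 47
r[8] = max(3+47-3, 14+36-3, 16+36-3, …, 45+3-3, 46+0) = 49
One optimal plan: pieces 5 + 3 (1 cut) → $52 − $3 = $49.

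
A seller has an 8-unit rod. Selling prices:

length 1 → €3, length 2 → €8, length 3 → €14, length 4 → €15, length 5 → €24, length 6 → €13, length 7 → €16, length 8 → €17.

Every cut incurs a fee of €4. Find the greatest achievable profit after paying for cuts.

34

Let net[k] be the best obtainable value from length k. For each k, try every first piece i and keep the best of price[i] + net[k−i] minus the 4 cut fee when i<k.
net[1] = 3
net[2] = max(3+3-4, 8+0) = 8
net[3] = max(3+8-4, 8+3-4, 14+0) = 14
net[4] = max(3+14-4, 8+8-4, 14+3-4, 15+0) = 15
net[5] = max(3+15-4, 8+14-4, 14+8-4, 15+3-4, 24+0) = 24
net[6] = max(3+24-4, 8+15-4, 14+14-4, 15+8-4, 24+3-4, 13+0) = 24
net[7] = max(3+24-4, 8+24-4, 14+15-4, …, 13+3-4, 16+0) = 28
net[8] = max(3+28-4, 8+24-4, 14+24-4, …, 16+3-4, 17+0) = 34
One optimal plan: pieces 5 + 3 (1 cut) → €38 − €4 = €34.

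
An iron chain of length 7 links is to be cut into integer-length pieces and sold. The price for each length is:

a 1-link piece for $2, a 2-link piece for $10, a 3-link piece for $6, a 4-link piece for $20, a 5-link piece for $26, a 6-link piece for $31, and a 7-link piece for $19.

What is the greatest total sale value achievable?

Build best[k] bottom-up: best[k] = max over allowed piece i of (p[i] + best[k−i]).
best[1] = 2
best[2] = max(2+2, 10+0) = 10
best[3] = max(2+10, 10+2, 6+0) = 12
best[4] = max(2+12, 10+10, 6+2, 20+0) = 20
best[5] = max(2+20, 10+12, 6+10, 20+2, 26+0) = 26
best[6] = max(2+26, 10+20, 6+12, 20+10, 26+2, 31+0) = 31
best[7] = max(2+31, 10+26, 6+20, …, 31+2, 19+0) = 36
One optimal cutting: 5 + 2 → $26 + $10 = $36.

36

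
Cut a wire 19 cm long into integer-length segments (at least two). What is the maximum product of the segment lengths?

Define g[k] = max over 1≤i<k of i · max(k−i, g[k−i]); the inner max lets the remainder stay uncut if that's better.
Small cases: g[2]=1, g[3]=2, g[4]=4, g[5]=6, g[6]=9, g[7]=12, g[8]=18, g[9]=27, g[10]=36, g[11]=54, g[12]=81, g[13]=108.
g[14] = 2×max(12,81) = 2×81 = 162
g[15] = 3×max(12,81) = 3×81 = 243
g[16] = 2×max(14,162) = 2×162 = 324
g[17] = 2×max(15,243) = 2×243 = 486
g[18] = 3×max(15,243) = 3×243 = 729
g[19] = 2×max(17,486) = 2×486 = 972
One optimal split: 3 + 3 + 3 + 3 + 3 + 2 + 2; product 3×3×3×3×3×2×2 = 972.

972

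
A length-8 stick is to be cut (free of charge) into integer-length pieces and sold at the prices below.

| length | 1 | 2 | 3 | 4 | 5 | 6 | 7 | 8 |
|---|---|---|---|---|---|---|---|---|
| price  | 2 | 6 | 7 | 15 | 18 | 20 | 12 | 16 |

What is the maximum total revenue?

Build R[k] bottom-up: R[k] = max over allowed piece i of (p[i] + R[k−i]).
R[1] = 2
R[2] = max(2+2, 6+0) = 6
R[3] = max(2+6, 6+2, 7+0) = 8
R[4] = max(2+8, 6+6, 7+2, 15+0) = 15
R[5] = max(2+15, 6+8, 7+6, 15+2, 18+0) = 18
R[6] = max(2+18, 6+15, 7+8, 15+6, 18+2, 20+0) = 21
R[7] = max(2+21, 6+18, 7+15, …, 20+2, 12+0) = 24
R[8] = max(2+24, 6+21, 7+18, …, 12+2, 16+0) = 30
One optimal cutting: 4 + 4 → €15 + €15 = €30.

30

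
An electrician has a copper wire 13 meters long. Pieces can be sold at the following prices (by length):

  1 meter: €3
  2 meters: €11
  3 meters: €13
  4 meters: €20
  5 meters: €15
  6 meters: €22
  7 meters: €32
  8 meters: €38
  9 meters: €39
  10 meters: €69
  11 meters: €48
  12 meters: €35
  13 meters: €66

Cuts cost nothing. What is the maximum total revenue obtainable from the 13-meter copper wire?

Build best[k] bottom-up: best[k] = max over allowed piece i of (p[i] + best[k−i]).
best[1] = 3
best[2] = max(3+3, 11+0) = 11
best[3] = max(3+11, 11+3, 13+0) = 14
best[4] = max(3+14, 11+11, 13+3, 20+0) = 22
best[5] = max(3+22, 11+14, 13+11, 20+3, 15+0) = 25
best[6] = max(3+25, 11+22, 13+14, 20+11, 15+3, 22+0) = 33
best[7] = max(3+33, 11+25, 13+22, …, 22+3, 32+0) = 36
best[8] = max(3+36, 11+33, 13+25, …, 32+3, 38+0) = 44
best[9] = max(3+44, 11+36, 13+33, …, 38+3, 39+0) = 47
best[10] = max(3+47, 11+44, 13+36, …, 39+3, 69+0) = 69
best[11] = max(3+69, 11+47, 13+44, …, 69+3, 48+0) = 72
best[12] = max(3+72, 11+69, 13+47, …, 48+3, 35+0) = 80
best[13] = max(3+80, 11+72, 13+69, …, 35+3, 66+0) = 83
One optimal cutting: 10 + 2 + 1 → €69 + €11 + €3 = €83.

83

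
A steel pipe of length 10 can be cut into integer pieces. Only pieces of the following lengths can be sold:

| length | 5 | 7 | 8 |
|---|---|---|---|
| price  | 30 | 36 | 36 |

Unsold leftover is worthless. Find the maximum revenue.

60

Build f[k] bottom-up: f[k] = max over allowed piece i of (p[i] + f[k−i]).
f[1] = 0
f[2] = 0
f[3] = 0
f[4] = 0
f[5] = 30
f[6] = 30
f[7] = max(30+0, 36+0) = 36
f[8] = max(30+0, 36+0, 36+0) = 36
f[9] = max(30+0, 36+0, 36+0) = 36
f[10] = max(30+30, 36+0, 36+0) = 60
One optimal cutting: 5 + 5 → $60.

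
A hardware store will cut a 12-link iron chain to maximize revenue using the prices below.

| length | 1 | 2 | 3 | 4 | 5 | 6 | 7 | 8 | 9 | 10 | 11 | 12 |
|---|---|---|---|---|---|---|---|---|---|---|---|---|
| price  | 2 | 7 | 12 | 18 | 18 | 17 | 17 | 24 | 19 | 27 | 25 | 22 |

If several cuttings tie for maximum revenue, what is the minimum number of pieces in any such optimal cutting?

Let r[k] be the best obtainable value from length k. For each k, try every first piece i and keep the best of price[i] + r[k−i].
r[1] = 2
r[2] = 7
r[3] = 12
r[4] = 18
r[5] = 20  (first piece 1, then r[4]=18)
r[6] = 25  (first piece 2, then r[4]=18)
r[7] = 30  (first piece 3, then r[4]=18)
r[8] = 36  (first piece 4, then r[4]=18)
r[9] = 38  (first piece 1, then r[8]=36)
r[10] = 43  (first piece 2, then r[8]=36)
r[11] = 48  (first piece 3, then r[8]=36)
r[12] = 54  (first piece 4, then r[8]=36)
Maximum revenue is $54.
Now minimize piece count subject to staying optimal: for each k, pieces[k] = 1 + min over i with p[i]+r[k−i]=r[k] of pieces[k−i].
pieces[9] = 3
pieces[10] = 3
pieces[11] = 3
pieces[12] = 3

3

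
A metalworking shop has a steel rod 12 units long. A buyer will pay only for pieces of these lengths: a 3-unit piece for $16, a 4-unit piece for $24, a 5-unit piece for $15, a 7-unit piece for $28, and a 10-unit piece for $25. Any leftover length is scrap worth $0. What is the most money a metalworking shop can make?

Build r[k] bottom-up: r[k] = max over allowed piece i of (p[i] + r[k−i]).
r[1] = 0
r[2] = 0
r[3] = 16
r[4] = 24
r[5] = 24
r[6] = 32  (first piece 3, then r[3]=16)
r[7] = 40  (first piece 3, then r[4]=24)
r[8] = 48  (first piece 4, then r[4]=24)
r[9] = 48
r[10] = 56  (first piece 3, then r[7]=40)
r[11] = 64  (first piece 3, then r[8]=48)
r[12] = 72  (first piece 4, then r[8]=48)
One optimal cutting: 4 + 4 + 4 → $72.

72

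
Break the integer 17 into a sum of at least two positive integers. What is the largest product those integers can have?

486

Fill P[k] for k=2..17: at each k try every first piece i and multiply by the better of (k−i) uncut or P[k−i].
P[2] = 1·max(1,0) = 1·1 = 1
P[3] = 1·max(2,1) = 1·2 = 2
P[4] = 2·max(2,1) = 2·2 = 4
P[5] = 2·max(3,2) = 2·3 = 6
P[6] = 3·max(3,2) = 3·3 = 9
P[7] = 2·max(5,6) = 2·6 = 12
P[8] = 2·max(6,9) = 2·9 = 18
P[9] = 3·max(6,9) = 3·9 = 27
P[10] = 2·max(8,18) = 2·18 = 36
P[11] = 2·max(9,27) = 2·27 = 54
P[12] = 3·max(9,27) = 3·27 = 81
P[13] = 2·max(11,54) = 2·54 = 108
P[14] = 2·max(12,81) = 2·81 = 162
P[15] = 3·max(12,81) = 3·81 = 243
P[16] = 2·max(14,162) = 2·162 = 324
P[17] = 2·max(15,243) = 2·243 = 486
One optimal split: 3 + 3 + 3 + 3 + 3 + 2; product 3·3·3·3·3·2 = 486.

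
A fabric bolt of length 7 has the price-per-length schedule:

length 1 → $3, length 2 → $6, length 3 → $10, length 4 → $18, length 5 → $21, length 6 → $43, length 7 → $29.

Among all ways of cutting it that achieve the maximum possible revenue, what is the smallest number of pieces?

Build r[k] bottom-up: r[k] = max over allowed piece i of (p[i] + r[k−i]).
r[1] = 3
r[2] = 6  (first piece 1, then r[1]=3)
r[3] = 10
r[4] = 18
r[5] = 21  (first piece 1, then r[4]=18)
r[6] = 43
r[7] = 46  (first piece 1, then r[6]=43)
Maximum revenue is $46.
Now minimize piece count subject to staying optimal: for each k, pieces[k] = 1 + min over i with p[i]+r[k−i]=r[k] of pieces[k−i].
pieces[4] = 1
pieces[5] = 1
pieces[6] = 1
pieces[7] = 2

2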